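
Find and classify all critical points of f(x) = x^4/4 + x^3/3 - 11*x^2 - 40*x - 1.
f'(x) = x^3 + x^2 - 22*x - 40

Solve f'(x) = 0:
  Factor: x^3 + x^2 - 22*x - 40 = (x - 5)*(x + 2)*(x + 4) = 0.
  ⇒ x = -4, -2, 5

f''(x) = 3*x^2 + 2*x - 22
Second-derivative test at each critical point:
  f''(-4) = 18 > 0 → local minimum
  f''(-2) = -14 < 0 → local maximum
  f''(5) = 63 > 0 → local minimum

Critical points: x = -4 (local minimum); x = -2 (local maximum); x = 5 (local minimum)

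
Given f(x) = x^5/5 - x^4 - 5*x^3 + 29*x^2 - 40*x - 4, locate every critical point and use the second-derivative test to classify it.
f'(x) = x^4 - 4*x^3 - 15*x^2 + 58*x - 40

Solve f'(x) = 0:
  Factor: x^4 - 4*x^3 - 15*x^2 + 58*x - 40 = (x - 5)*(x - 2)*(x - 1)*(x + 4) = 0.
  ⇒ x = -4, 1, 2, 5

f''(x) = 4*x^3 - 12*x^2 - 30*x + 58
Second-derivative test at each critical point:
  f''(-4) = -270 < 0 → local maximum
  f''(1) = 20 > 0 → local minimum
  f''(2) = -18 < 0 → local maximum
  f''(5) = 108 > 0 → local minimum

Critical points: x = -4 (local maximum); x = 1 (local minimum); x = 2 (local maximum); x = 5 (local minimum)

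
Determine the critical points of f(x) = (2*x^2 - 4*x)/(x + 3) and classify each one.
f'(x) = 2*(x^2 + 6*x - 6)/(x^2 + 6*x + 9)

Solve f'(x) = 0:
  f'(x) = 2*(x^2 + 6*x - 6)/(x + 3)^2; the denominator is positive wherever f is defined, so f'(x) = 0 ⇔ 2*x^2 + 12*x - 12 = 0.
  Factor: 2*x^2 + 12*x - 12 = 2*(x^2 + 6*x - 6); x^2 + 6*x - 6 = 0 has no rational roots; quadratic formula: x = (-6 ± √60)/2.
  ⇒ x = -sqrt(15) - 3 ≈ -6.8730, -3 + sqrt(15) ≈ 0.8730

f''(x) = 60/(x^3 + 9*x^2 + 27*x + 27)
Second-derivative test at each critical point:
  f''(-6.8730) = -1.0328 < 0 → local maximum
  f''(0.8730) = 1.0328 > 0 → local minimum

Critical points: x = -sqrt(15) - 3 ≈ -6.8730 (local maximum); x = -3 + sqrt(15) ≈ 0.8730 (local minimum)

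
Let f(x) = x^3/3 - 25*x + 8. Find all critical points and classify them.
f'(x) = x^2 - 25

Solve f'(x) = 0:
  Factor: x^2 - 25 = (x - 5)*(x + 5) = 0.
  ⇒ x = -5, 5

f''(x) = 2*x
Second-derivative test at each critical point:
  f''(-5) = -10 < 0 → local maximum
  f''(5) = 10 > 0 → local minimum

Critical points: x = -5 (local maximum); x = 5 (local minimum)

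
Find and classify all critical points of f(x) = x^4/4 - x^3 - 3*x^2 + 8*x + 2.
f'(x) = x^3 - 3*x^2 - 6*x + 8

Solve f'(x) = 0:
  Factor: x^3 - 3*x^2 - 6*x + 8 = (x - 4)*(x - 1)*(x + 2) = 0.
  ⇒ x = -2, 1, 4

f''(x) = 3*x^2 - 6*x - 6
Second-derivative test at each critical point:
  f''(-2) = 18 > 0 → local minimum
  f''(1) = -9 < 0 → local maximum
  f''(4) = 18 > 0 → local minimum

Critical points: x = -2 (local minimum); x = 1 (local maximum); x = 4 (local minimum)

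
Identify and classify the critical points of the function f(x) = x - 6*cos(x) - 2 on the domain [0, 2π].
f'(x) = 6*sin(x) + 1

Solve f'(x) = 0 on [0, 2π]:
  f'(x) = 0 ⇔ sin(x) = -1/6, i.e. x = arcsin(-1/6) + 2nπ or x = π − arcsin(-1/6) + 2nπ; keep the solutions lying in [0, 2π].
  ⇒ x = asin(1/6) + pi ≈ 3.3090, -asin(1/6) + 2*pi ≈ 6.1157

f''(x) = 6*cos(x)
Second-derivative test at each critical point:
  f''(3.3090) = -5.9161 < 0 → local maximum
  f''(6.1157) = 5.9161 > 0 → local minimum

Critical points: x = asin(1/6) + pi ≈ 3.3090 (local maximum); x = -asin(1/6) + 2*pi ≈ 6.1157 (local minimum)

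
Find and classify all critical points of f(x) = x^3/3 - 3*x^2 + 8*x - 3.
f'(x) = x^2 - 6*x + 8

Solve f'(x) = 0:
  Factor: x^2 - 6*x + 8 = (x - 4)*(x - 2) = 0.
  ⇒ x = 2, 4

f''(x) = 2*x - 6
Second-derivative test at each critical point:
  f''(2) = -2 < 0 → local maximum
  f''(4) = 2 > 0 → local minimum

Critical points: x = 2 (local maximum); x = 4 (local minimum)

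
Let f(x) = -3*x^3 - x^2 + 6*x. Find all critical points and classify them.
f'(x) = -9*x^2 - 2*x + 6

Solve f'(x) = 0:
  9*x^2 + 2*x - 6 = 0 has no rational roots; quadratic formula: x = (-2 ± √220)/18.
  ⇒ x = -sqrt(55)/9 - 1/9 ≈ -0.9351, -1/9 + sqrt(55)/9 ≈ 0.7129

f''(x) = -18*x - 2
Second-derivative test at each critical point:
  f''(-0.9351) = 14.8324 > 0 → local minimum
  f''(0.7129) = -14.8324 < 0 → local maximum

Critical points: x = -sqrt(55)/9 - 1/9 ≈ -0.9351 (local minimum); x = -1/9 + sqrt(55)/9 ≈ 0.7129 (local maximum)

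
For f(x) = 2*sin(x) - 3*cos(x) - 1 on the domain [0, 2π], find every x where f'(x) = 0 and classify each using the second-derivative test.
f'(x) = 3*sin(x) + 2*cos(x)

Solve f'(x) = 0 on [0, 2π]:
  f'(x) = 0 ⇔ 2*cos(x) = -3*sin(x) ⇔ tan(x) = -2/3, i.e. x = arctan(-2/3) + nπ; keep the solutions lying in [0, 2π].
  ⇒ x = pi - atan(2/3) ≈ 2.5536, -atan(2/3) + 2*pi ≈ 5.6952

f''(x) = -2*sin(x) + 3*cos(x)
Second-derivative test at each critical point:
  f''(2.5536) = -3.6056 < 0 → local maximum
  f''(5.6952) = 3.6056 > 0 → local minimum

Critical points: x = pi - atan(2/3) ≈ 2.5536 (local maximum); x = -atan(2/3) + 2*pi ≈ 5.6952 (local minimum)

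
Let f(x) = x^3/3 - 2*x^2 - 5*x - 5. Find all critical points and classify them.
f'(x) = x^2 - 4*x - 5

Solve f'(x) = 0:
  Factor: x^2 - 4*x - 5 = (x - 5)*(x + 1) = 0.
  ⇒ x = -1, 5

f''(x) = 2*x - 4
Second-derivative test at each critical point:
  f''(-1) = -6 < 0 → local maximum
  f''(5) = 6 > 0 → local minimum

Critical points: x = -1 (local maximum); x = 5 (local minimum)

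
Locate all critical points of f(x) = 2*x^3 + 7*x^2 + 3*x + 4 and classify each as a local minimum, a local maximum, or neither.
f'(x) = 6*x^2 + 14*x + 3

Solve f'(x) = 0:
  6*x^2 + 14*x + 3 = 0 has no rational roots; quadratic formula: x = (-14 ± √124)/12.
  ⇒ x = -7/6 - sqrt(31)/6 ≈ -2.0946, -7/6 + sqrt(31)/6 ≈ -0.2387

f''(x) = 12*x + 14
Second-derivative test at each critical point:
  f''(-2.0946) = -11.1355 < 0 → local maximum
  f''(-0.2387) = 11.1355 > 0 → local minimum

Critical points: x = -7/6 - sqrt(31)/6 ≈ -2.0946 (local maximum); x = -7/6 + sqrt(31)/6 ≈ -0.2387 (local minimum)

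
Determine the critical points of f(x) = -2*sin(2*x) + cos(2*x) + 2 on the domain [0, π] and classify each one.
f'(x) = -2*sin(2*x) - 4*cos(2*x)

Solve f'(x) = 0 on [0, π]:
  f'(x) = 0 ⇔ -2*cos(2*x) = sin(2*x) ⇔ tan(2*x) = -2, i.e. 2*x = arctan(-2) + nπ; keep the solutions lying in [0, π].
  ⇒ x = -atan(2)/2 + pi/2 ≈ 1.0172, pi - atan(2)/2 ≈ 2.5880

f''(x) = 8*sin(2*x) - 4*cos(2*x)
Second-derivative test at each critical point:
  f''(1.0172) = 8.9443 > 0 → local minimum
  f''(2.5880) = -8.9443 < 0 → local maximum

Critical points: x = -atan(2)/2 + pi/2 ≈ 1.0172 (local minimum); x = pi - atan(2)/2 ≈ 2.5880 (local maximum)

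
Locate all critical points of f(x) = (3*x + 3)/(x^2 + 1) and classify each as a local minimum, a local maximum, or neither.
f'(x) = 3*(x^2 - 2*x*(x + 1) + 1)/(x^2 + 1)^2

Solve f'(x) = 0:
  f'(x) = -3*(x^2 + 2*x - 1)/(x^2 + 1)^2; the denominator is positive wherever f is defined, so f'(x) = 0 ⇔ -3*x^2 - 6*x + 3 = 0.
  Factor: -3*x^2 - 6*x + 3 = -3*(x^2 + 2*x - 1); x^2 + 2*x - 1 = 0 has no rational roots; quadratic formula: x = (-2 ± √8)/2.
  ⇒ x = -sqrt(2) - 1 ≈ -2.4142, -1 + sqrt(2) ≈ 0.4142

f''(x) = 6*(4*x^2*(x + 1) - (3*x + 1)*(x^2 + 1))/(x^2 + 1)^3
Second-derivative test at each critical point:
  f''(-2.4142) = 0.1820 > 0 → local minimum
  f''(0.4142) = -6.1820 < 0 → local maximum

Critical points: x = -sqrt(2) - 1 ≈ -2.4142 (local minimum); x = -1 + sqrt(2) ≈ 0.4142 (local maximum)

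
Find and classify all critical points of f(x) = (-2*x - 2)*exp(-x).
f'(x) = 2*x*exp(-x)

Solve f'(x) = 0:
  f'(x) = (2*x)·exp(-x) and exp(-x) > 0 for every x, so f'(x) = 0 ⇔ 2*x = 0.
  2*x = 0.
  ⇒ x = 0

f''(x) = 2*(1 - x)*exp(-x)
Second-derivative test at each critical point:
  f''(0) = 2 > 0 → local minimum

Critical points: x = 0 (local minimum)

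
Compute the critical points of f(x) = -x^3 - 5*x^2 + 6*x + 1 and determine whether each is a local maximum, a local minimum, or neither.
f'(x) = -3*x^2 - 10*x + 6

Solve f'(x) = 0:
  3*x^2 + 10*x - 6 = 0 has no rational roots; quadratic formula: x = (-10 ± √172)/6.
  ⇒ x = -sqrt(43)/3 - 5/3 ≈ -3.8525, -5/3 + sqrt(43)/3 ≈ 0.5191

f''(x) = -6*x - 10
Second-derivative test at each critical point:
  f''(-3.8525) = 13.1149 > 0 → local minimum
  f''(0.5191) = -13.1149 < 0 → local maximum

Critical points: x = -sqrt(43)/3 - 5/3 ≈ -3.8525 (local minimum); x = -5/3 + sqrt(43)/3 ≈ 0.5191 (local maximum)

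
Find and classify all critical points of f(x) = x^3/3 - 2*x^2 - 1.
f'(x) = x*(x - 4)

Solve f'(x) = 0:
  Factor: x^2 - 4*x = x*(x - 4) = 0.
  ⇒ x = 0, 4

f''(x) = 2*x - 4
Second-derivative test at each critical point:
  f''(0) = -4 < 0 → local maximum
  f''(4) = 4 > 0 → local minimum

Critical points: x = 0 (local maximum); x = 4 (local minimum)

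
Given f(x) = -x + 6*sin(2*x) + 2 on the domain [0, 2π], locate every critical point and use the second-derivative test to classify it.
f'(x) = 12*cos(2*x) - 1

Solve f'(x) = 0 on [0, 2π]:
  f'(x) = 0 ⇔ cos(2*x) = 1/12, i.e. 2*x = ±arccos(1/12) + 2nπ; keep the solutions lying in [0, 2π].
  ⇒ x = acos(1/12)/2 ≈ 0.7437, pi - acos(1/12)/2 ≈ 2.3979, acos(1/12)/2 + pi ≈ 3.8853, -acos(1/12)/2 + 2*pi ≈ 5.5395

f''(x) = -24*sin(2*x)
Second-derivative test at each critical point:
  f''(0.7437) = -23.9165 < 0 → local maximum
  f''(2.3979) = 23.9165 > 0 → local minimum
  f''(3.8853) = -23.9165 < 0 → local maximum
  f''(5.5395) = 23.9165 > 0 → local minimum

Critical points: x = acos(1/12)/2 ≈ 0.7437 (local maximum); x = pi - acos(1/12)/2 ≈ 2.3979 (local minimum); x = acos(1/12)/2 + pi ≈ 3.8853 (local maximum); x = -acos(1/12)/2 + 2*pi ≈ 5.5395 (local minimum)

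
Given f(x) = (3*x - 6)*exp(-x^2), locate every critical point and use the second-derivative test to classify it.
f'(x) = 3*(-2*x*(x - 2) + 1)*exp(-x^2)

Solve f'(x) = 0:
  f'(x) = (-6*x^2 + 12*x + 3)·exp(-x^2) and exp(-x^2) > 0 for every x, so f'(x) = 0 ⇔ -6*x^2 + 12*x + 3 = 0.
  Factor: -6*x^2 + 12*x + 3 = -3*(2*x^2 - 4*x - 1); 2*x^2 - 4*x - 1 = 0 has no rational roots; quadratic formula: x = (4 ± √24)/4.
  ⇒ x = 1 - sqrt(6)/2 ≈ -0.2247, 1 + sqrt(6)/2 ≈ 2.2247

f''(x) = 6*(2*x^2*(x - 2) - 3*x + 2)*exp(-x^2)
Second-derivative test at each critical point:
  f''(-0.2247) = 13.9730 > 0 → local minimum
  f''(2.2247) = -0.1042 < 0 → local maximum

Critical points: x = 1 - sqrt(6)/2 ≈ -0.2247 (local minimum); x = 1 + sqrt(6)/2 ≈ 2.2247 (local maximum)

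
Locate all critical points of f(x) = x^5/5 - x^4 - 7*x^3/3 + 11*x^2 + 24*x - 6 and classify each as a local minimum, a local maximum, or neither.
f'(x) = x^4 - 4*x^3 - 7*x^2 + 22*x + 24

Solve f'(x) = 0:
  Factor: x^4 - 4*x^3 - 7*x^2 + 22*x + 24 = (x - 4)*(x - 3)*(x + 1)*(x + 2) = 0.
  ⇒ x = -2, -1, 3, 4

f''(x) = 4*x^3 - 12*x^2 - 14*x + 22
Second-derivative test at each critical point:
  f''(-2) = -30 < 0 → local maximum
  f''(-1) = 20 > 0 → local minimum
  f''(3) = -20 < 0 → local maximum
  f''(4) = 30 > 0 → local minimum

Critical points: x = -2 (local maximum); x = -1 (local minimum); x = 3 (local maximum); x = 4 (local minimum)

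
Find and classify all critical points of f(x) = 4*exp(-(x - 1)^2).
f'(x) = 8*(1 - x)*exp(-(x - 1)^2)

Solve f'(x) = 0:
  f'(x) = (8 - 8*x)·exp(-(x - 1)^2) and exp(-(x - 1)^2) > 0 for every x, so f'(x) = 0 ⇔ 8 - 8*x = 0.
  Factor: 8 - 8*x = -8*(x - 1) = 0.
  ⇒ x = 1

f''(x) = 8*(2*(x - 1)^2 - 1)*exp(-(x - 1)^2)
Second-derivative test at each critical point:
  f''(1) = -8 < 0 → local maximum

Critical points: x = 1 (local maximum)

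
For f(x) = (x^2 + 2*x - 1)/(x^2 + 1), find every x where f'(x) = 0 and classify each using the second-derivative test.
f'(x) = 2*(-x^2 + 2*x + 1)/(x^4 + 2*x^2 + 1)

Solve f'(x) = 0:
  f'(x) = -2*(x^2 - 2*x - 1)/(x^2 + 1)^2; the denominator is positive wherever f is defined, so f'(x) = 0 ⇔ -2*x^2 + 4*x + 2 = 0.
  Factor: -2*x^2 + 4*x + 2 = -2*(x^2 - 2*x - 1); x^2 - 2*x - 1 = 0 has no rational roots; quadratic formula: x = (2 ± √8)/2.
  ⇒ x = 1 - sqrt(2) ≈ -0.4142, 1 + sqrt(2) ≈ 2.4142

f''(x) = 4*(x^3 - 3*x^2 - 3*x + 1)/(x^6 + 3*x^4 + 3*x^2 + 1)
Second-derivative test at each critical point:
  f''(-0.4142) = 4.1213 > 0 → local minimum
  f''(2.4142) = -0.1213 < 0 → local maximum

Critical points: x = 1 - sqrt(2) ≈ -0.4142 (local minimum); x = 1 + sqrt(2) ≈ 2.4142 (local maximum)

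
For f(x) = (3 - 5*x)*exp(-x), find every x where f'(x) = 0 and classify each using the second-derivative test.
f'(x) = (5*x - 8)*exp(-x)

Solve f'(x) = 0:
  f'(x) = (5*x - 8)·exp(-x) and exp(-x) > 0 for every x, so f'(x) = 0 ⇔ 5*x - 8 = 0.
  5*x - 8 = 0.
  ⇒ x = 8/5

f''(x) = (13 - 5*x)*exp(-x)
Second-derivative test at each critical point:
  f''(8/5) = 1.0095 > 0 → local minimum

Critical points: x = 8/5 (local minimum)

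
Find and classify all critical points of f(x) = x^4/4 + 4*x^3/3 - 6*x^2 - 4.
f'(x) = x*(x^2 + 4*x - 12)

Solve f'(x) = 0:
  Factor: x^3 + 4*x^2 - 12*x = x*(x - 2)*(x + 6) = 0.
  ⇒ x = -6, 0, 2

f''(x) = 3*x^2 + 8*x - 12
Second-derivative test at each critical point:
  f''(-6) = 48 > 0 → local minimum
  f''(0) = -12 < 0 → local maximum
  f''(2) = 16 > 0 → local minimum

Critical points: x = -6 (local minimum); x = 0 (local maximum); x = 2 (local minimum)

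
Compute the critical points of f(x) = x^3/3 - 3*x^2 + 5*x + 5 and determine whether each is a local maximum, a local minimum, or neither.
f'(x) = x^2 - 6*x + 5

Solve f'(x) = 0:
  Factor: x^2 - 6*x + 5 = (x - 5)*(x - 1) = 0.
  ⇒ x = 1, 5

f''(x) = 2*x - 6
Second-derivative test at each critical point:
  f''(1) = -4 < 0 → local maximum
  f''(5) = 4 > 0 → local minimum

Critical points: x = 1 (local maximum); x = 5 (local minimum)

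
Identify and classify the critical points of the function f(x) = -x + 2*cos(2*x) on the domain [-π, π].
f'(x) = -4*sin(2*x) - 1

Solve f'(x) = 0 on [-π, π]:
  f'(x) = 0 ⇔ sin(2*x) = -1/4, i.e. 2*x = arcsin(-1/4) + 2nπ or 2*x = π − arcsin(-1/4) + 2nπ; keep the solutions lying in [-π, π].
  ⇒ x = -pi/2 + asin(1/4)/2 ≈ -1.4445, -asin(1/4)/2 ≈ -0.1263, asin(1/4)/2 + pi/2 ≈ 1.6971, pi - asin(1/4)/2 ≈ 3.0153

f''(x) = -8*cos(2*x)
Second-derivative test at each critical point:
  f''(-1.4445) = 7.7460 > 0 → local minimum
  f''(-0.1263) = -7.7460 < 0 → local maximum
  f''(1.6971) = 7.7460 > 0 → local minimum
  f''(3.0153) = -7.7460 < 0 → local maximum

Critical points: x = -pi/2 + asin(1/4)/2 ≈ -1.4445 (local minimum); x = -asin(1/4)/2 ≈ -0.1263 (local maximum); x = asin(1/4)/2 + pi/2 ≈ 1.6971 (local minimum); x = pi - asin(1/4)/2 ≈ 3.0153 (local maximum)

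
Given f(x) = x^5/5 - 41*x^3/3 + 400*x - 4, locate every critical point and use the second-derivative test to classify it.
f'(x) = x^4 - 41*x^2 + 400

Solve f'(x) = 0:
  Factor: x^4 - 41*x^2 + 400 = (x - 5)*(x - 4)*(x + 4)*(x + 5) = 0.
  ⇒ x = -5, -4, 4, 5

f''(x) = 4*x^3 - 82*x
Second-derivative test at each critical point:
  f''(-5) = -90 < 0 → local maximum
  f''(-4) = 72 > 0 → local minimum
  f''(4) = -72 < 0 → local maximum
  f''(5) = 90 > 0 → local minimum

Critical points: x = -5 (local maximum); x = -4 (local minimum); x = 4 (local maximum); x = 5 (local minimum)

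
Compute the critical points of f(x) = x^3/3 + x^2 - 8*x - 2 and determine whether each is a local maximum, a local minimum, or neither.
f'(x) = x^2 + 2*x - 8

Solve f'(x) = 0:
  Factor: x^2 + 2*x - 8 = (x - 2)*(x + 4) = 0.
  ⇒ x = -4, 2

f''(x) = 2*x + 2
Second-derivative test at each critical point:
  f''(-4) = -6 < 0 → local maximum
  f''(2) = 6 > 0 → local minimum

Critical points: x = -4 (local maximum); x = 2 (local minimum)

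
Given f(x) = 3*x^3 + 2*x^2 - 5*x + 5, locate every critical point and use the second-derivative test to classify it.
f'(x) = 9*x^2 + 4*x - 5

Solve f'(x) = 0:
  Factor: 9*x^2 + 4*x - 5 = (x + 1)*(9*x - 5) = 0.
  ⇒ x = -1, 5/9

f''(x) = 18*x + 4
Second-derivative test at each critical point:
  f''(-1) = -14 < 0 → local maximum
  f''(5/9) = 14 > 0 → local minimum

Critical points: x = -1 (local maximum); x = 5/9 (local minimum)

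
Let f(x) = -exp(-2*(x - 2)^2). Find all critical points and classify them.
f'(x) = 4*(x - 2)*exp(-2*(x - 2)^2)

Solve f'(x) = 0:
  f'(x) = (4*x - 8)·exp(-2*(x - 2)^2) and exp(-2*(x - 2)^2) > 0 for every x, so f'(x) = 0 ⇔ 4*x - 8 = 0.
  Factor: 4*x - 8 = 4*(x - 2) = 0.
  ⇒ x = 2

f''(x) = 4*(1 - 4*(x - 2)^2)*exp(-2*(x - 2)^2)
Second-derivative test at each critical point:
  f''(2) = 4 > 0 → local minimum

Critical points: x = 2 (local minimum)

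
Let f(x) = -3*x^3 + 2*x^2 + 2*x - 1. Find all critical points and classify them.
f'(x) = -9*x^2 + 4*x + 2

Solve f'(x) = 0:
  9*x^2 - 4*x - 2 = 0 has no rational roots; quadratic formula: x = (4 ± √88)/18.
  ⇒ x = 2/9 - sqrt(22)/9 ≈ -0.2989, 2/9 + sqrt(22)/9 ≈ 0.7434

f''(x) = 4 - 18*x
Second-derivative test at each critical point:
  f''(-0.2989) = 9.3808 > 0 → local minimum
  f''(0.7434) = -9.3808 < 0 → local maximum

Critical points: x = 2/9 - sqrt(22)/9 ≈ -0.2989 (local minimum); x = 2/9 + sqrt(22)/9 ≈ 0.7434 (local maximum)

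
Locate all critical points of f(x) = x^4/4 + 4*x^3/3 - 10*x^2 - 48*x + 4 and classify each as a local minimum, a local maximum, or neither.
f'(x) = x^3 + 4*x^2 - 20*x - 48

Solve f'(x) = 0:
  Factor: x^3 + 4*x^2 - 20*x - 48 = (x - 4)*(x + 2)*(x + 6) = 0.
  ⇒ x = -6, -2, 4

f''(x) = 3*x^2 + 8*x - 20
Second-derivative test at each critical point:
  f''(-6) = 40 > 0 → local minimum
  f''(-2) = -24 < 0 → local maximum
  f''(4) = 60 > 0 → local minimum

Critical points: x = -6 (local minimum); x = -2 (local maximum); x = 4 (local minimum)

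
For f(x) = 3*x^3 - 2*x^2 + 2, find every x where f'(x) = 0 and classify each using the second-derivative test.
f'(x) = x*(9*x - 4)

Solve f'(x) = 0:
  Factor: 9*x^2 - 4*x = x*(9*x - 4) = 0.
  ⇒ x = 0, 4/9

f''(x) = 18*x - 4
Second-derivative test at each critical point:
  f''(0) = -4 < 0 → local maximum
  f''(4/9) = 4 > 0 → local minimum

Critical points: x = 0 (local maximum); x = 4/9 (local minimum)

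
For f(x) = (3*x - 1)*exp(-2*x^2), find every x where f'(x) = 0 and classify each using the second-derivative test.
f'(x) = (-4*x*(3*x - 1) + 3)*exp(-2*x^2)

Solve f'(x) = 0:
  f'(x) = (-12*x^2 + 4*x + 3)·exp(-2*x^2) and exp(-2*x^2) > 0 for every x, so f'(x) = 0 ⇔ -12*x^2 + 4*x + 3 = 0.
  12*x^2 - 4*x - 3 = 0 has no rational roots; quadratic formula: x = (4 ± √160)/24.
  ⇒ x = 1/6 - sqrt(10)/6 ≈ -0.3604, 1/6 + sqrt(10)/6 ≈ 0.6937

f''(x) = 4*(4*x^2*(3*x - 1) - 9*x + 1)*exp(-2*x^2)
Second-derivative test at each critical point:
  f''(-0.3604) = 9.7556 > 0 → local minimum
  f''(0.6937) = -4.8313 < 0 → local maximum

Critical points: x = 1/6 - sqrt(10)/6 ≈ -0.3604 (local minimum); x = 1/6 + sqrt(10)/6 ≈ 0.6937 (local maximum)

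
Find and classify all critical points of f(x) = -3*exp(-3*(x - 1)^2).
f'(x) = 18*(x - 1)*exp(-3*(x - 1)^2)

Solve f'(x) = 0:
  f'(x) = (18*x - 18)·exp(-3*(x - 1)^2) and exp(-3*(x - 1)^2) > 0 for every x, so f'(x) = 0 ⇔ 18*x - 18 = 0.
  Factor: 18*x - 18 = 18*(x - 1) = 0.
  ⇒ x = 1

f''(x) = 18*(1 - 6*(x - 1)^2)*exp(-3*(x - 1)^2)
Second-derivative test at each critical point:
  f''(1) = 18 > 0 → local minimum

Critical points: x = 1 (local minimum)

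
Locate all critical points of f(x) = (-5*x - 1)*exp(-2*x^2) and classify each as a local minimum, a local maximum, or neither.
f'(x) = (4*x*(5*x + 1) - 5)*exp(-2*x^2)

Solve f'(x) = 0:
  f'(x) = (20*x^2 + 4*x - 5)·exp(-2*x^2) and exp(-2*x^2) > 0 for every x, so f'(x) = 0 ⇔ 20*x^2 + 4*x - 5 = 0.
  20*x^2 + 4*x - 5 = 0 has no rational roots; quadratic formula: x = (-4 ± √416)/40.
  ⇒ x = -sqrt(26)/10 - 1/10 ≈ -0.6099, -1/10 + sqrt(26)/10 ≈ 0.4099

f''(x) = 4*(-20*x^3 - 4*x^2 + 15*x + 1)*exp(-2*x^2)
Second-derivative test at each critical point:
  f''(-0.6099) = -9.6928 < 0 → local maximum
  f''(0.4099) = 14.5749 > 0 → local minimum

Critical points: x = -sqrt(26)/10 - 1/10 ≈ -0.6099 (local maximum); x = -1/10 + sqrt(26)/10 ≈ 0.4099 (local minimum)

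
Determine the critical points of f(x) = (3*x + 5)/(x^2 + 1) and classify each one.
f'(x) = (-3*x^2 - 10*x + 3)/(x^4 + 2*x^2 + 1)

Solve f'(x) = 0:
  f'(x) = -(3*x^2 + 10*x - 3)/(x^2 + 1)^2; the denominator is positive wherever f is defined, so f'(x) = 0 ⇔ -3*x^2 - 10*x + 3 = 0.
  3*x^2 + 10*x - 3 = 0 has no rational roots; quadratic formula: x = (-10 ± √136)/6.
  ⇒ x = -sqrt(34)/3 - 5/3 ≈ -3.6103, -5/3 + sqrt(34)/3 ≈ 0.2770

f''(x) = 2*(4*x^2*(3*x + 5) - (9*x + 5)*(x^2 + 1))/(x^2 + 1)^3
Second-derivative test at each critical point:
  f''(-3.6103) = 0.0592 > 0 → local minimum
  f''(0.2770) = -10.0592 < 0 → local maximum

Critical points: x = -sqrt(34)/3 - 5/3 ≈ -3.6103 (local minimum); x = -5/3 + sqrt(34)/3 ≈ 0.2770 (local maximum)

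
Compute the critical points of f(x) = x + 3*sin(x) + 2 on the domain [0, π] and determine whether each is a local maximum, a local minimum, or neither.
f'(x) = 3*cos(x) + 1

Solve f'(x) = 0 on [0, π]:
  f'(x) = 0 ⇔ cos(x) = -1/3, i.e. x = ±arccos(-1/3) + 2nπ; keep the solutions lying in [0, π].
  ⇒ x = acos(-1/3) ≈ 1.9106

f''(x) = -3*sin(x)
Second-derivative test at each critical point:
  f''(1.9106) = -2.8284 < 0 → local maximum

Critical points: x = acos(-1/3) ≈ 1.9106 (local maximum)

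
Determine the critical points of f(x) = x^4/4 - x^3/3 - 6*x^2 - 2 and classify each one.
f'(x) = x*(x^2 - x - 12)

Solve f'(x) = 0:
  Factor: x^3 - x^2 - 12*x = x*(x - 4)*(x + 3) = 0.
  ⇒ x = -3, 0, 4

f''(x) = 3*x^2 - 2*x - 12
Second-derivative test at each critical point:
  f''(-3) = 21 > 0 → local minimum
  f''(0) = -12 < 0 → local maximum
  f''(4) = 28 > 0 → local minimum

Critical points: x = -3 (local minimum); x = 0 (local maximum); x = 4 (local minimum)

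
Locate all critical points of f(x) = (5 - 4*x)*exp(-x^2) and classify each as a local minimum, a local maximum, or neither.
f'(x) = 2*(x*(4*x - 5) - 2)*exp(-x^2)

Solve f'(x) = 0:
  f'(x) = (8*x^2 - 10*x - 4)·exp(-x^2) and exp(-x^2) > 0 for every x, so f'(x) = 0 ⇔ 8*x^2 - 10*x - 4 = 0.
  Factor: 8*x^2 - 10*x - 4 = 2*(4*x^2 - 5*x - 2); 4*x^2 - 5*x - 2 = 0 has no rational roots; quadratic formula: x = (5 ± √57)/8.
  ⇒ x = 5/8 - sqrt(57)/8 ≈ -0.3187, 5/8 + sqrt(57)/8 ≈ 1.5687

f''(x) = 2*(2*x^2*(5 - 4*x) + 12*x - 5)*exp(-x^2)
Second-derivative test at each critical point:
  f''(-0.3187) = -13.6411 < 0 → local maximum
  f''(1.5687) = 1.2889 > 0 → local minimum

Critical points: x = 5/8 - sqrt(57)/8 ≈ -0.3187 (local maximum); x = 5/8 + sqrt(57)/8 ≈ 1.5687 (local minimum)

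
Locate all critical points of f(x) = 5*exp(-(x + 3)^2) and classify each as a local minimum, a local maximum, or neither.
f'(x) = 10*(-x - 3)*exp(-(x + 3)^2)

Solve f'(x) = 0:
  f'(x) = (-10*x - 30)·exp(-(x + 3)^2) and exp(-(x + 3)^2) > 0 for every x, so f'(x) = 0 ⇔ -10*x - 30 = 0.
  Factor: -10*x - 30 = -10*(x + 3) = 0.
  ⇒ x = -3

f''(x) = 10*(2*(x + 3)^2 - 1)*exp(-(x + 3)^2)
Second-derivative test at each critical point:
  f''(-3) = -10 < 0 → local maximum

Critical points: x = -3 (local maximum)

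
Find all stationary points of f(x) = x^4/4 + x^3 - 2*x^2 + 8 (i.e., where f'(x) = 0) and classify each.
f'(x) = x*(x^2 + 3*x - 4)

Solve f'(x) = 0:
  Factor: x^3 + 3*x^2 - 4*x = x*(x - 1)*(x + 4) = 0.
  ⇒ x = -4, 0, 1

f''(x) = 3*x^2 + 6*x - 4
Second-derivative test at each critical point:
  f''(-4) = 20 > 0 → local minimum
  f''(0) = -4 < 0 → local maximum
  f''(1) = 5 > 0 → local minimum

Critical points: x = -4 (local minimum); x = 0 (local maximum); x = 1 (local minimum)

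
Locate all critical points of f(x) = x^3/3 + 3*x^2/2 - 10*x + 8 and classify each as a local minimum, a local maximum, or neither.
f'(x) = x^2 + 3*x - 10

Solve f'(x) = 0:
  Factor: x^2 + 3*x - 10 = (x - 2)*(x + 5) = 0.
  ⇒ x = -5, 2

f''(x) = 2*x + 3
Second-derivative test at each critical point:
  f''(-5) = -7 < 0 → local maximum
  f''(2) = 7 > 0 → local minimum

Critical points: x = -5 (local maximum); x = 2 (local minimum)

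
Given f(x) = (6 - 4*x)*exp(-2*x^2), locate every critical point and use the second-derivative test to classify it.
f'(x) = 4*(2*x*(2*x - 3) - 1)*exp(-2*x^2)

Solve f'(x) = 0:
  f'(x) = (16*x^2 - 24*x - 4)·exp(-2*x^2) and exp(-2*x^2) > 0 for every x, so f'(x) = 0 ⇔ 16*x^2 - 24*x - 4 = 0.
  Factor: 16*x^2 - 24*x - 4 = 4*(4*x^2 - 6*x - 1); 4*x^2 - 6*x - 1 = 0 has no rational roots; quadratic formula: x = (6 ± √52)/8.
  ⇒ x = 3/4 - sqrt(13)/4 ≈ -0.1514, 3/4 + sqrt(13)/4 ≈ 1.6514

f''(x) = 8*(4*x^2*(3 - 2*x) + 6*x - 3)*exp(-2*x^2)
Second-derivative test at each critical point:
  f''(-0.1514) = -27.5521 < 0 → local maximum
  f''(1.6514) = 0.1234 > 0 → local minimum

Critical points: x = 3/4 - sqrt(13)/4 ≈ -0.1514 (local maximum); x = 3/4 + sqrt(13)/4 ≈ 1.6514 (local minimum)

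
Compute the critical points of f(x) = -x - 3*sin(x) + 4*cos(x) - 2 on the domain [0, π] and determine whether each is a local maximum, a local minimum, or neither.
f'(x) = -4*sin(x) - 3*cos(x) - 1

Solve f'(x) = 0 on [0, π]:
  f'(x) = 0 ⇔ -4*sin(x) - 3*cos(x) = 1. Write the left side as R·cos(x + φ) with R = √((-3)² + 4²) = 5, cos φ = -3/5, sin φ = 4/5; then cos(x + φ) = 1/5. Solve for x and keep the solutions lying in [0, π].
  ⇒ x = atan((-4 + 6*sqrt(6))/(-8*sqrt(6) - 3)) + pi ≈ 2.6994

f''(x) = 3*sin(x) - 4*cos(x)
Second-derivative test at each critical point:
  f''(2.6994) = 4.8990 > 0 → local minimum

Critical points: x = atan((-4 + 6*sqrt(6))/(-8*sqrt(6) - 3)) + pi ≈ 2.6994 (local minimum)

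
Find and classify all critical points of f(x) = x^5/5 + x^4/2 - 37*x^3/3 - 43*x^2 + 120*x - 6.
f'(x) = x^4 + 2*x^3 - 37*x^2 - 86*x + 120

Solve f'(x) = 0:
  Factor: x^4 + 2*x^3 - 37*x^2 - 86*x + 120 = (x - 6)*(x - 1)*(x + 4)*(x + 5) = 0.
  ⇒ x = -5, -4, 1, 6

f''(x) = 4*x^3 + 6*x^2 - 74*x - 86
Second-derivative test at each critical point:
  f''(-5) = -66 < 0 → local maximum
  f''(-4) = 50 > 0 → local minimum
  f''(1) = -150 < 0 → local maximum
  f''(6) = 550 > 0 → local minimum

Critical points: x = -5 (local maximum); x = -4 (local minimum); x = 1 (local maximum); x = 6 (local minimum)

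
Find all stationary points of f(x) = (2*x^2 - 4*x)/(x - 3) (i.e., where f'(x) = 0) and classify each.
f'(x) = 2*(x^2 - 6*x + 6)/(x^2 - 6*x + 9)

Solve f'(x) = 0:
  f'(x) = 2*(x^2 - 6*x + 6)/(x - 3)^2; the denominator is positive wherever f is defined, so f'(x) = 0 ⇔ 2*x^2 - 12*x + 12 = 0.
  Factor: 2*x^2 - 12*x + 12 = 2*(x^2 - 6*x + 6); x^2 - 6*x + 6 = 0 has no rational roots; quadratic formula: x = (6 ± √12)/2.
  ⇒ x = 3 - sqrt(3) ≈ 1.2679, sqrt(3) + 3 ≈ 4.7321

f''(x) = 12/(x^3 - 9*x^2 + 27*x - 27)
Second-derivative test at each critical point:
  f''(1.2679) = -2.3094 < 0 → local maximum
  f''(4.7321) = 2.3094 > 0 → local minimum

Critical points: x = 3 - sqrt(3) ≈ 1.2679 (local maximum); x = sqrt(3) + 3 ≈ 4.7321 (local minimum)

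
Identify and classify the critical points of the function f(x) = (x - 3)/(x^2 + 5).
f'(x) = (x^2 - 2*x*(x - 3) + 5)/(x^2 + 5)^2

Solve f'(x) = 0:
  f'(x) = -(x^2 - 6*x - 5)/(x^2 + 5)^2; the denominator is positive wherever f is defined, so f'(x) = 0 ⇔ -x^2 + 6*x + 5 = 0.
  x^2 - 6*x - 5 = 0 has no rational roots; quadratic formula: x = (6 ± √56)/2.
  ⇒ x = 3 - sqrt(14) ≈ -0.7417, 3 + sqrt(14) ≈ 6.7417

f''(x) = 2*(4*x^2*(x - 3) + 3*(1 - x)*(x^2 + 5))/(x^2 + 5)^3
Second-derivative test at each critical point:
  f''(-0.7417) = 0.2429 > 0 → local minimum
  f''(6.7417) = -0.0029 < 0 → local maximum

Critical points: x = 3 - sqrt(14) ≈ -0.7417 (local minimum); x = 3 + sqrt(14) ≈ 6.7417 (local maximum)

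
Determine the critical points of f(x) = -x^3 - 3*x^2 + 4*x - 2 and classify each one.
f'(x) = -3*x^2 - 6*x + 4

Solve f'(x) = 0:
  3*x^2 + 6*x - 4 = 0 has no rational roots; quadratic formula: x = (-6 ± √84)/6.
  ⇒ x = -sqrt(21)/3 - 1 ≈ -2.5275, -1 + sqrt(21)/3 ≈ 0.5275

f''(x) = -6*x - 6
Second-derivative test at each critical point:
  f''(-2.5275) = 9.1652 > 0 → local minimum
  f''(0.5275) = -9.1652 < 0 → local maximum

Critical points: x = -sqrt(21)/3 - 1 ≈ -2.5275 (local minimum); x = -1 + sqrt(21)/3 ≈ 0.5275 (local maximum)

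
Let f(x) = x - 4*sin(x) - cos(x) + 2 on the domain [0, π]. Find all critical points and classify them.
f'(x) = sin(x) - 4*cos(x) + 1

Solve f'(x) = 0 on [0, π]:
  f'(x) = 0 ⇔ sin(x) - 4*cos(x) = -1. Write the left side as R·cos(x + φ) with R = √((-4)² + (-1)²) = sqrt(17), cos φ = -4*sqrt(17)/17, sin φ = -sqrt(17)/17; then cos(x + φ) = -sqrt(17)/17. Solve for x and keep the solutions lying in [0, π].
  ⇒ x = atan(15/8) ≈ 1.0808

f''(x) = 4*sin(x) + cos(x)
Second-derivative test at each critical point:
  f''(1.0808) = 4 > 0 → local minimum

Critical points: x = atan(15/8) ≈ 1.0808 (local minimum)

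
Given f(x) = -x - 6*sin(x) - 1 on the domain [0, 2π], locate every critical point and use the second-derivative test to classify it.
f'(x) = -6*cos(x) - 1

Solve f'(x) = 0 on [0, 2π]:
  f'(x) = 0 ⇔ cos(x) = -1/6, i.e. x = ±arccos(-1/6) + 2nπ; keep the solutions lying in [0, 2π].
  ⇒ x = acos(-1/6) ≈ 1.7382, -acos(-1/6) + 2*pi ≈ 4.5449

f''(x) = 6*sin(x)
Second-derivative test at each critical point:
  f''(1.7382) = 5.9161 > 0 → local minimum
  f''(4.5449) = -5.9161 < 0 → local maximum

Critical points: x = acos(-1/6) ≈ 1.7382 (local minimum); x = -acos(-1/6) + 2*pi ≈ 4.5449 (local maximum)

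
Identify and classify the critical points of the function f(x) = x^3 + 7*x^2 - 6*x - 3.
f'(x) = 3*x^2 + 14*x - 6

Solve f'(x) = 0:
  3*x^2 + 14*x - 6 = 0 has no rational roots; quadratic formula: x = (-14 ± √268)/6.
  ⇒ x = -sqrt(67)/3 - 7/3 ≈ -5.0618, -7/3 + sqrt(67)/3 ≈ 0.3951

f''(x) = 6*x + 14
Second-derivative test at each critical point:
  f''(-5.0618) = -16.3707 < 0 → local maximum
  f''(0.3951) = 16.3707 > 0 → local minimum

Critical points: x = -sqrt(67)/3 - 7/3 ≈ -5.0618 (local maximum); x = -7/3 + sqrt(67)/3 ≈ 0.3951 (local minimum)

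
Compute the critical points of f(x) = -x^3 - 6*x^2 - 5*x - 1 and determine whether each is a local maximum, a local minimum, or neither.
f'(x) = -3*x^2 - 12*x - 5

Solve f'(x) = 0:
  3*x^2 + 12*x + 5 = 0 has no rational roots; quadratic formula: x = (-12 ± √84)/6.
  ⇒ x = -2 - sqrt(21)/3 ≈ -3.5275, -2 + sqrt(21)/3 ≈ -0.4725

f''(x) = -6*x - 12
Second-derivative test at each critical point:
  f''(-3.5275) = 9.1652 > 0 → local minimum
  f''(-0.4725) = -9.1652 < 0 → local maximum

Critical points: x = -2 - sqrt(21)/3 ≈ -3.5275 (local minimum); x = -2 + sqrt(21)/3 ≈ -0.4725 (local maximum)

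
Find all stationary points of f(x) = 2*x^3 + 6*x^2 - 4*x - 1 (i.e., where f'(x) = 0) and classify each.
f'(x) = 6*x^2 + 12*x - 4

Solve f'(x) = 0:
  Factor: 6*x^2 + 12*x - 4 = 2*(3*x^2 + 6*x - 2); 3*x^2 + 6*x - 2 = 0 has no rational roots; quadratic formula: x = (-6 ± √60)/6.
  ⇒ x = -sqrt(15)/3 - 1 ≈ -2.2910, -1 + sqrt(15)/3 ≈ 0.2910

f''(x) = 12*x + 12
Second-derivative test at each critical point:
  f''(-2.2910) = -15.4919 < 0 → local maximum
  f''(0.2910) = 15.4919 > 0 → local minimum

Critical points: x = -sqrt(15)/3 - 1 ≈ -2.2910 (local maximum); x = -1 + sqrt(15)/3 ≈ 0.2910 (local minimum)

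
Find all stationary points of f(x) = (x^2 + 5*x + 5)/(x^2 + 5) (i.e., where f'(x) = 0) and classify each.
f'(x) = 5*(5 - x^2)/(x^4 + 10*x^2 + 25)

Solve f'(x) = 0:
  f'(x) = -5*(x^2 - 5)/(x^2 + 5)^2; the denominator is positive wherever f is defined, so f'(x) = 0 ⇔ 25 - 5*x^2 = 0.
  Factor: 25 - 5*x^2 = -5*(x^2 - 5); x^2 - 5 = 0 has no rational roots; quadratic formula: x = (0 ± √20)/2.
  ⇒ x = -sqrt(5) ≈ -2.2361, sqrt(5) ≈ 2.2361

f''(x) = 10*x*(x^2 - 15)/(x^6 + 15*x^4 + 75*x^2 + 125)
Second-derivative test at each critical point:
  f''(-2.2361) = 0.2236 > 0 → local minimum
  f''(2.2361) = -0.2236 < 0 → local maximum

Critical points: x = -sqrt(5) ≈ -2.2361 (local minimum); x = sqrt(5) ≈ 2.2361 (local maximum)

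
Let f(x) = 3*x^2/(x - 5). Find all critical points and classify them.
f'(x) = 3*x*(x - 10)/(x^2 - 10*x + 25)

Solve f'(x) = 0:
  f'(x) = 3*x*(x - 10)/(x - 5)^2; the denominator is positive wherever f is defined, so f'(x) = 0 ⇔ 3*x^2 - 30*x = 0.
  Factor: 3*x^2 - 30*x = 3*x*(x - 10) = 0.
  ⇒ x = 0, 10

f''(x) = 150/(x^3 - 15*x^2 + 75*x - 125)
Second-derivative test at each critical point:
  f''(0) = -6/5 < 0 → local maximum
  f''(10) = 6/5 > 0 → local minimum

Critical points: x = 0 (local maximum); x = 10 (local minimum)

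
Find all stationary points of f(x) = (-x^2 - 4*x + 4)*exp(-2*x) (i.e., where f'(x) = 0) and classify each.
f'(x) = 2*(x^2 + 3*x - 6)*exp(-2*x)

Solve f'(x) = 0:
  f'(x) = (2*x^2 + 6*x - 12)·exp(-2*x) and exp(-2*x) > 0 for every x, so f'(x) = 0 ⇔ 2*x^2 + 6*x - 12 = 0.
  Factor: 2*x^2 + 6*x - 12 = 2*(x^2 + 3*x - 6); x^2 + 3*x - 6 = 0 has no rational roots; quadratic formula: x = (-3 ± √33)/2.
  ⇒ x = -sqrt(33)/2 - 3/2 ≈ -4.3723, -3/2 + sqrt(33)/2 ≈ 1.3723

f''(x) = 2*(-2*x^2 - 4*x + 15)*exp(-2*x)
Second-derivative test at each critical point:
  f''(-4.3723) = -72111.1248 < 0 → local maximum
  f''(1.3723) = 0.7385 > 0 → local minimum

Critical points: x = -sqrt(33)/2 - 3/2 ≈ -4.3723 (local maximum); x = -3/2 + sqrt(33)/2 ≈ 1.3723 (local minimum)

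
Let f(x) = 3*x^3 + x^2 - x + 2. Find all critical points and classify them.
f'(x) = 9*x^2 + 2*x - 1

Solve f'(x) = 0:
  9*x^2 + 2*x - 1 = 0 has no rational roots; quadratic formula: x = (-2 ± √40)/18.
  ⇒ x = -sqrt(10)/9 - 1/9 ≈ -0.4625, -1/9 + sqrt(10)/9 ≈ 0.2403

f''(x) = 18*x + 2
Second-derivative test at each critical point:
  f''(-0.4625) = -6.3246 < 0 → local maximum
  f''(0.2403) = 6.3246 > 0 → local minimum

Critical points: x = -sqrt(10)/9 - 1/9 ≈ -0.4625 (local maximum); x = -1/9 + sqrt(10)/9 ≈ 0.2403 (local minimum)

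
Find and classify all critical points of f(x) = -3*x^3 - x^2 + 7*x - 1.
f'(x) = -9*x^2 - 2*x + 7

Solve f'(x) = 0:
  Factor: -9*x^2 - 2*x + 7 = -(x + 1)*(9*x - 7) = 0.
  ⇒ x = -1, 7/9

f''(x) = -18*x - 2
Second-derivative test at each critical point:
  f''(-1) = 16 > 0 → local minimum
  f''(7/9) = -16 < 0 → local maximum

Critical points: x = -1 (local minimum); x = 7/9 (local maximum)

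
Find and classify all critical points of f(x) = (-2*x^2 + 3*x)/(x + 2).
f'(x) = 2*(-x^2 - 4*x + 3)/(x^2 + 4*x + 4)

Solve f'(x) = 0:
  f'(x) = -2*(x^2 + 4*x - 3)/(x + 2)^2; the denominator is positive wherever f is defined, so f'(x) = 0 ⇔ -2*x^2 - 8*x + 6 = 0.
  Factor: -2*x^2 - 8*x + 6 = -2*(x^2 + 4*x - 3); x^2 + 4*x - 3 = 0 has no rational roots; quadratic formula: x = (-4 ± √28)/2.
  ⇒ x = -sqrt(7) - 2 ≈ -4.6458, -2 + sqrt(7) ≈ 0.6458

f''(x) = -28/(x^3 + 6*x^2 + 12*x + 8)
Second-derivative test at each critical point:
  f''(-4.6458) = 1.5119 > 0 → local minimum
  f''(0.6458) = -1.5119 < 0 → local maximum

Critical points: x = -sqrt(7) - 2 ≈ -4.6458 (local minimum); x = -2 + sqrt(7) ≈ 0.6458 (local maximum)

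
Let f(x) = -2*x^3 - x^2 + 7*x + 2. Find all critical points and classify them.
f'(x) = -6*x^2 - 2*x + 7

Solve f'(x) = 0:
  6*x^2 + 2*x - 7 = 0 has no rational roots; quadratic formula: x = (-2 ± √172)/12.
  ⇒ x = -sqrt(43)/6 - 1/6 ≈ -1.2596, -1/6 + sqrt(43)/6 ≈ 0.9262

f''(x) = -12*x - 2
Second-derivative test at each critical point:
  f''(-1.2596) = 13.1149 > 0 → local minimum
  f''(0.9262) = -13.1149 < 0 → local maximum

Critical points: x = -sqrt(43)/6 - 1/6 ≈ -1.2596 (local minimum); x = -1/6 + sqrt(43)/6 ≈ 0.9262 (local maximum)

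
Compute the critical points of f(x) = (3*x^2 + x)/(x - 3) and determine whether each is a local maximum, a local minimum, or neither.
f'(x) = 3*(x^2 - 6*x - 1)/(x^2 - 6*x + 9)

Solve f'(x) = 0:
  f'(x) = 3*(x^2 - 6*x - 1)/(x - 3)^2; the denominator is positive wherever f is defined, so f'(x) = 0 ⇔ 3*x^2 - 18*x - 3 = 0.
  Factor: 3*x^2 - 18*x - 3 = 3*(x^2 - 6*x - 1); x^2 - 6*x - 1 = 0 has no rational roots; quadratic formula: x = (6 ± √40)/2.
  ⇒ x = 3 - sqrt(10) ≈ -0.1623, 3 + sqrt(10) ≈ 6.1623

f''(x) = 60/(x^3 - 9*x^2 + 27*x - 27)
Second-derivative test at each critical point:
  f''(-0.1623) = -1.8974 < 0 → local maximum
  f''(6.1623) = 1.8974 > 0 → local minimum

Critical points: x = 3 - sqrt(10) ≈ -0.1623 (local maximum); x = 3 + sqrt(10) ≈ 6.1623 (local minimum)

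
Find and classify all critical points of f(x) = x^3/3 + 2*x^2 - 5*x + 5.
f'(x) = x^2 + 4*x - 5

Solve f'(x) = 0:
  Factor: x^2 + 4*x - 5 = (x - 1)*(x + 5) = 0.
  ⇒ x = -5, 1

f''(x) = 2*x + 4
Second-derivative test at each critical point:
  f''(-5) = -6 < 0 → local maximum
  f''(1) = 6 > 0 → local minimum

Critical points: x = -5 (local maximum); x = 1 (local minimum)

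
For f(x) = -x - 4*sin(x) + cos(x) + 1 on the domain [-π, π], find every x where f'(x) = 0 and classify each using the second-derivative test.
f'(x) = -sin(x) - 4*cos(x) - 1

Solve f'(x) = 0 on [-π, π]:
  f'(x) = 0 ⇔ -sin(x) - 4*cos(x) = 1. Write the left side as R·cos(x + φ) with R = √((-4)² + 1²) = sqrt(17), cos φ = -4*sqrt(17)/17, sin φ = sqrt(17)/17; then cos(x + φ) = sqrt(17)/17. Solve for x and keep the solutions lying in [-π, π].
  ⇒ x = -pi/2 ≈ -1.5708, pi - atan(15/8) ≈ 2.0608

f''(x) = 4*sin(x) - cos(x)
Second-derivative test at each critical point:
  f''(-1.5708) = -4 < 0 → local maximum
  f''(2.0608) = 4 > 0 → local minimum

Critical points: x = -pi/2 ≈ -1.5708 (local maximum); x = pi - atan(15/8) ≈ 2.0608 (local minimum)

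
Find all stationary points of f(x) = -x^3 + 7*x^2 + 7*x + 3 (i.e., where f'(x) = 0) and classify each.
f'(x) = -3*x^2 + 14*x + 7

Solve f'(x) = 0:
  3*x^2 - 14*x - 7 = 0 has no rational roots; quadratic formula: x = (14 ± √280)/6.
  ⇒ x = 7/3 - sqrt(70)/3 ≈ -0.4555, 7/3 + sqrt(70)/3 ≈ 5.1222

f''(x) = 14 - 6*x
Second-derivative test at each critical point:
  f''(-0.4555) = 16.7332 > 0 → local minimum
  f''(5.1222) = -16.7332 < 0 → local maximum

Critical points: x = 7/3 - sqrt(70)/3 ≈ -0.4555 (local minimum); x = 7/3 + sqrt(70)/3 ≈ 5.1222 (local maximum)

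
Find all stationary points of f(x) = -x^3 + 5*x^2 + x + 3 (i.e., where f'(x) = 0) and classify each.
f'(x) = -3*x^2 + 10*x + 1

Solve f'(x) = 0:
  3*x^2 - 10*x - 1 = 0 has no rational roots; quadratic formula: x = (10 ± √112)/6.
  ⇒ x = 5/3 - 2*sqrt(7)/3 ≈ -0.0972, 5/3 + 2*sqrt(7)/3 ≈ 3.4305

f''(x) = 10 - 6*x
Second-derivative test at each critical point:
  f''(-0.0972) = 10.5830 > 0 → local minimum
  f''(3.4305) = -10.5830 < 0 → local maximum

Critical points: x = 5/3 - 2*sqrt(7)/3 ≈ -0.0972 (local minimum); x = 5/3 + 2*sqrt(7)/3 ≈ 3.4305 (local maximum)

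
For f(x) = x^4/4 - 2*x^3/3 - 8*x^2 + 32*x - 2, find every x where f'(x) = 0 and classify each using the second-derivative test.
f'(x) = x^3 - 2*x^2 - 16*x + 32

Solve f'(x) = 0:
  Factor: x^3 - 2*x^2 - 16*x + 32 = (x - 4)*(x - 2)*(x + 4) = 0.
  ⇒ x = -4, 2, 4

f''(x) = 3*x^2 - 4*x - 16
Second-derivative test at each critical point:
  f''(-4) = 48 > 0 → local minimum
  f''(2) = -12 < 0 → local maximum
  f''(4) = 16 > 0 → local minimum

Critical points: x = -4 (local minimum); x = 2 (local maximum); x = 4 (local minimum)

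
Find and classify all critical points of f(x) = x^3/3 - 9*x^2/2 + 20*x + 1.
f'(x) = x^2 - 9*x + 20

Solve f'(x) = 0:
  Factor: x^2 - 9*x + 20 = (x - 5)*(x - 4) = 0.
  ⇒ x = 4, 5

f''(x) = 2*x - 9
Second-derivative test at each critical point:
  f''(4) = -1 < 0 → local maximum
  f''(5) = 1 > 0 → local minimum

Critical points: x = 4 (local maximum); x = 5 (local minimum)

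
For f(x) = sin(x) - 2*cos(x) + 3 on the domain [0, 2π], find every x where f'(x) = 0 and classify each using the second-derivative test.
f'(x) = 2*sin(x) + cos(x)

Solve f'(x) = 0 on [0, 2π]:
  f'(x) = 0 ⇔ cos(x) = -2*sin(x) ⇔ tan(x) = -1/2, i.e. x = arctan(-1/2) + nπ; keep the solutions lying in [0, 2π].
  ⇒ x = pi - atan(1/2) ≈ 2.6779, -atan(1/2) + 2*pi ≈ 5.8195

f''(x) = -sin(x) + 2*cos(x)
Second-derivative test at each critical point:
  f''(2.6779) = -2.2361 < 0 → local maximum
  f''(5.8195) = 2.2361 > 0 → local minimum

Critical points: x = pi - atan(1/2) ≈ 2.6779 (local maximum); x = -atan(1/2) + 2*pi ≈ 5.8195 (local minimum)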